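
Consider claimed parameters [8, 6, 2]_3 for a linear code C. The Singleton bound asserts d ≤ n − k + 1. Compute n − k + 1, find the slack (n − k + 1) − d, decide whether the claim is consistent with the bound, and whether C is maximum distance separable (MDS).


Singleton RHS = n − k + 1 = 3, slack = 1, bound satisfied, not MDS.

Singleton bound: d ≤ n − k + 1.
Here n = 8, k = 6, so n − k + 1 = 3.
Given d = 2, check d ≤ 3: YES.
Slack = (n − k + 1) − d = 1.
The code is NOT MDS (slack = 1 > 0).
Description: the claimed parameters are [8, 6, 2]_3; such a code would be non-MDS.


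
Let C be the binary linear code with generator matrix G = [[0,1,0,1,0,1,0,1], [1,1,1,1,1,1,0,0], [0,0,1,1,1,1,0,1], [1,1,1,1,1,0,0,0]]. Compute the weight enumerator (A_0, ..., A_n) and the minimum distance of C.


Weight distribution: A_0 = 1, A_1 = 1, A_2 = 1, A_3 = 4, A_4 = 5, A_5 = 3, A_6 = 1. Minimum distance d = 1.

Enumerate all 2^4 = 16 messages m ∈ F_2^4.
For each, compute codeword c = mG in F_2^8, then tally its weight.
  m = 0000 → c = 00000000, weight = 0.
  m = 1000 → c = 01010101, weight = 4.
  m = 0100 → c = 11111100, weight = 6.
  m = 1100 → c = 10101001, weight = 4.
  m = 0010 → c = 00111101, weight = 5.
  m = 1010 → c = 01101000, weight = 3.
  m = 0110 → c = 11000001, weight = 3.
  m = 1110 → c = 10010100, weight = 3.
  m = 0001 → c = 11111000, weight = 5.
  m = 1001 → c = 10101101, weight = 5.
  m = 0101 → c = 00000100, weight = 1.
  m = 1101 → c = 01010001, weight = 3.
  m = 0011 → c = 11000101, weight = 4.
  m = 1011 → c = 10010000, weight = 2.
  m = 0111 → c = 00111001, weight = 4.
  m = 1111 → c = 01101100, weight = 4.
Tally weights:
  weight 0: 1 codewords.
  weight 1: 1 codewords.
  weight 2: 1 codewords.
  weight 3: 4 codewords.
  weight 4: 5 codewords.
  weight 5: 3 codewords.
  weight 6: 1 codewords.
Minimum distance d = smallest w > 0 with A_w > 0 = 1.
Sanity: Σ A_w = 16 = 2^4 = 16 ✓.


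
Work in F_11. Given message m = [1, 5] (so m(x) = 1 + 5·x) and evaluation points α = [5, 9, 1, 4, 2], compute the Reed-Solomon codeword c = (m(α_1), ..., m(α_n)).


c = [4, 2, 6, 10, 0]

Message polynomial: m(x) = 1 + 5·x (mod 11).
For each evaluation point α_i, compute m(α_i) mod 11:
  α_1 = 5: Horner steps 5 → 4, so m(5) = 4.
  α_2 = 9: Horner steps 5 → 2, so m(9) = 2.
  α_3 = 1: Horner steps 5 → 6, so m(1) = 6.
  α_4 = 4: Horner steps 5 → 10, so m(4) = 10.
  α_5 = 2: Horner steps 5 → 0, so m(2) = 0.
Codeword c = [4, 2, 6, 10, 0] ∈ F_11^5.


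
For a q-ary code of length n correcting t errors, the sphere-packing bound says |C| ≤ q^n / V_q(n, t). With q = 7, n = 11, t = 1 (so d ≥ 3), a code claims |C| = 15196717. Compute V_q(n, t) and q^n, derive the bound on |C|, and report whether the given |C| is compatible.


V_q(n, t) = 67, q^n = 1977326743, Hamming bound = 29512339, |C| = 15196717 ≤ bound (satisfied).

Step 1: Compute V_q(n, t) = Σ_{j=0}^1 C(n, j) (q−1)^j.
  j = 0: C(11,0)·(6)^0 = 1·1 = 1.
  j = 1: C(11,1)·(6)^1 = 11·6 = 66.
  V_q(n, t) = 1 + 66 = 67.
Step 2: q^n = 7^11 = 1977326743.
Step 3: Hamming bound ⌊q^n / V_q(n,t)⌋ = ⌊1977326743/67⌋ = 29512339.
Step 4: Compare |C| = 15196717 to 29512339: satisfied.
The claimed |C| lies below the Hamming bound.


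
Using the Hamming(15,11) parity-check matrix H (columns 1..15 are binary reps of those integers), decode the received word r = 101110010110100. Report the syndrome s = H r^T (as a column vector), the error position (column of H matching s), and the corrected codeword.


s = (0, 1, 1, 1)^T, error position = 7, corrected codeword c = 101110110110100

Compute s = H r^T mod 2 one row at a time:
  s_1 = 1 + 0 + 1 + 1 + 0 + 1 + 0 + 0 = 4 ≡ 0 (mod 2).
  s_2 = 1 + 1 + 0 + 0 + 0 + 1 + 0 + 0 = 3 ≡ 1 (mod 2).
  s_3 = 0 + 1 + 0 + 0 + 1 + 1 + 0 + 0 = 3 ≡ 1 (mod 2).
  s_4 = 1 + 1 + 1 + 0 + 0 + 1 + 1 + 0 = 5 ≡ 1 (mod 2).
s = (0, 1, 1, 1)^T — this equals column 7 of H (binary 0111), so error is at position 7.
Correct: flip bit 7 of r = 101110010110100 to get c = 101110110110100.


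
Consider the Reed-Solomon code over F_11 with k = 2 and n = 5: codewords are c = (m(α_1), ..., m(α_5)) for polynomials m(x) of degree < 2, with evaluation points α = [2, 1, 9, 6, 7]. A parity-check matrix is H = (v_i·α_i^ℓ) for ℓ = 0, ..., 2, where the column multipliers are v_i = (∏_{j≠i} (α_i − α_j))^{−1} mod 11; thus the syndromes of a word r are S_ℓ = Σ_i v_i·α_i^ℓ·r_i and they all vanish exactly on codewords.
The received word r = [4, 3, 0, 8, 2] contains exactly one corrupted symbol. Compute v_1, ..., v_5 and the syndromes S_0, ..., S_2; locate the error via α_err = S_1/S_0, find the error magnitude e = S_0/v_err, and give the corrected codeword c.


S = (8, 1, 7), error at position 5, error magnitude e = 4, c = [4, 3, 0, 8, 9].

Step 1: column multipliers v_i = (∏_{j≠i}(α_i − α_j))^{−1} mod 11.
  i = 1 (α = 2): (2−1)(2−9)(2−6)(2−7) = 1·(−7)·(−4)·(−5) = −140 ≡ 3, so v_1 = 3^{−1} = 4 (mod 11).
  i = 2 (α = 1): (1−2)(1−9)(1−6)(1−7) = (−1)·(−8)·(−5)·(−6) = 240 ≡ 9, so v_2 = 9^{−1} = 5 (mod 11).
  i = 3 (α = 9): (9−2)(9−1)(9−6)(9−7) = 7·8·3·2 = 336 ≡ 6, so v_3 = 6^{−1} = 2 (mod 11).
  i = 4 (α = 6): (6−2)(6−1)(6−9)(6−7) = 4·5·(−3)·(−1) = 60 ≡ 5, so v_4 = 5^{−1} = 9 (mod 11).
  i = 5 (α = 7): (7−2)(7−1)(7−9)(7−6) = 5·6·(−2)·1 = −60 ≡ 6, so v_5 = 6^{−1} = 2 (mod 11).
  v = [4, 5, 2, 9, 2].
Step 2: syndromes of r = [4, 3, 0, 8, 2] (all sums mod 11).
  S_0 = Σ v_i r_i = 4·4 + 5·3 + 2·0 + 9·8 + 2·2 = 107 ≡ 8.
  S_1 = Σ v_i α_i r_i = 4·2·4 + 5·1·3 + 2·9·0 + 9·6·8 + 2·7·2 = 507 ≡ 1.
  α_i^2 mod 11 = [4, 1, 4, 3, 5].
  S_2 = Σ v_i α_i^2 r_i = 4·4·4 + 5·1·3 + 2·4·0 + 9·3·8 + 2·5·2 = 315 ≡ 7.
  S = (8, 1, 7) ≠ 0, so r is not a codeword (an error is present).
Step 3: locate the error. For a single error e at position i, S_ℓ = v_i·e·α_i^ℓ, so α_err = S_1/S_0.
  S_0^{−1} = 8^{−1} = 7 (mod 11), so α_err = 1·7 = 7 ≡ 7 = α_5. Error position i = 5.
  Consistency check: S_2/S_1 = 7·1 = 7 ≡ 7 = α_err ✓ (single-error assumption holds).
Step 4: error magnitude e = S_0/v_5 = S_0·∏_{j≠5}(α_5 − α_j) = 8·6 = 48 ≡ 4 (mod 11).
Step 5: correct position 5: c_5 = r_5 − e = 2 − 4 ≡ 9 (mod 11). Hence c = [4, 3, 0, 8, 9].
  Check: interpolating c through the α_i gives m(x) = 2 + 1·x (degree < 2) with m(α_i) = c_i for every i, so c is indeed a codeword.


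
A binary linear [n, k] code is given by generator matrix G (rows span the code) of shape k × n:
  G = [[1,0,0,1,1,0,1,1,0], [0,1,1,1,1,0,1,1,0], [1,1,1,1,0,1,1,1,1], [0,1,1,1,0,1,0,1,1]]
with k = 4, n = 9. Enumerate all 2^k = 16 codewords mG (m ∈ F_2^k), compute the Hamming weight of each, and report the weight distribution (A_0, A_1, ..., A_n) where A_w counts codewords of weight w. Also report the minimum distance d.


Weight distribution: A_0 = 1, A_2 = 1, A_3 = 3, A_4 = 2, A_5 = 4, A_6 = 3, A_7 = 1, A_8 = 1. Minimum distance d = 2.

Enumerate all 2^4 = 16 messages m ∈ F_2^4.
For each, compute codeword c = mG in F_2^9, then tally its weight.
  m = 0000 → c = 000000000, weight = 0.
  m = 1000 → c = 100110110, weight = 5.
  m = 0100 → c = 011110110, weight = 6.
  m = 1100 → c = 111000000, weight = 3.
  m = 0010 → c = 111101111, weight = 8.
  m = 1010 → c = 011011001, weight = 5.
  m = 0110 → c = 100011001, weight = 4.
  m = 1110 → c = 000101111, weight = 5.
  m = 0001 → c = 011101011, weight = 6.
  m = 1001 → c = 111011101, weight = 7.
  m = 0101 → c = 000011101, weight = 4.
  m = 1101 → c = 100101011, weight = 5.
  m = 0011 → c = 100000100, weight = 2.
  m = 1011 → c = 000110010, weight = 3.
  m = 0111 → c = 111110010, weight = 6.
  m = 1111 → c = 011000100, weight = 3.
Tally weights:
  weight 0: 1 codewords.
  weight 2: 1 codewords.
  weight 3: 3 codewords.
  weight 4: 2 codewords.
  weight 5: 4 codewords.
  weight 6: 3 codewords.
  weight 7: 1 codewords.
  weight 8: 1 codewords.
Minimum distance d = smallest w > 0 with A_w > 0 = 2.
Sanity: Σ A_w = 16 = 2^4 = 16 ✓.


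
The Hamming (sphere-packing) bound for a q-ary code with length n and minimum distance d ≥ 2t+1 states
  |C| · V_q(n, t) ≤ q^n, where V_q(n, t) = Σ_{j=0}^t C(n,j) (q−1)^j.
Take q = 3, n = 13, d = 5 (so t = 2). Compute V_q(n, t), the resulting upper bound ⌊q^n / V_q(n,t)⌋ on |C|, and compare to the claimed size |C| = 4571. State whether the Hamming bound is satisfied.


V_q(n, t) = 339, q^n = 1594323, Hamming bound = 4703, |C| = 4571 ≤ bound (satisfied).

Step 1: Compute V_q(n, t) = Σ_{j=0}^2 C(n, j) (q−1)^j.
  j = 0: C(13,0)·(2)^0 = 1·1 = 1.
  j = 1: C(13,1)·(2)^1 = 13·2 = 26.
  j = 2: C(13,2)·(2)^2 = 78·4 = 312.
  V_q(n, t) = 1 + 26 + 312 = 339.
Step 2: q^n = 3^13 = 1594323.
Step 3: Hamming bound ⌊q^n / V_q(n,t)⌋ = ⌊1594323/339⌋ = 4703.
Step 4: Compare |C| = 4571 to 4703: satisfied.
The claimed |C| lies below the Hamming bound.


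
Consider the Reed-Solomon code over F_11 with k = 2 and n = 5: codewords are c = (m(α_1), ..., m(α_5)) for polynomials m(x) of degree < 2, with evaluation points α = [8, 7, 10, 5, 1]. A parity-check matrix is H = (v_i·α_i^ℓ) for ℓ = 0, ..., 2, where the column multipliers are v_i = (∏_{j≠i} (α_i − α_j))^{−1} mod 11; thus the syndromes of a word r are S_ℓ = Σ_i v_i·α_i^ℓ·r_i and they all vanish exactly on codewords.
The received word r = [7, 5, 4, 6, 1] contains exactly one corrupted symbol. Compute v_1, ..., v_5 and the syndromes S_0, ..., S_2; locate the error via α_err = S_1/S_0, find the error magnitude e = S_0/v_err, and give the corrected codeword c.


S = (8, 1, 7), error at position 2, error magnitude e = 2, c = [7, 3, 4, 6, 1].

Step 1: column multipliers v_i = (∏_{j≠i}(α_i − α_j))^{−1} mod 11.
  i = 1 (α = 8): (8−7)(8−10)(8−5)(8−1) = 1·(−2)·3·7 = −42 ≡ 2, so v_1 = 2^{−1} = 6 (mod 11).
  i = 2 (α = 7): (7−8)(7−10)(7−5)(7−1) = (−1)·(−3)·2·6 = 36 ≡ 3, so v_2 = 3^{−1} = 4 (mod 11).
  i = 3 (α = 10): (10−8)(10−7)(10−5)(10−1) = 2·3·5·9 = 270 ≡ 6, so v_3 = 6^{−1} = 2 (mod 11).
  i = 4 (α = 5): (5−8)(5−7)(5−10)(5−1) = (−3)·(−2)·(−5)·4 = −120 ≡ 1, so v_4 = 1^{−1} = 1 (mod 11).
  i = 5 (α = 1): (1−8)(1−7)(1−10)(1−5) = (−7)·(−6)·(−9)·(−4) = 1512 ≡ 5, so v_5 = 5^{−1} = 9 (mod 11).
  v = [6, 4, 2, 1, 9].
Step 2: syndromes of r = [7, 5, 4, 6, 1] (all sums mod 11).
  S_0 = Σ v_i r_i = 6·7 + 4·5 + 2·4 + 1·6 + 9·1 = 85 ≡ 8.
  S_1 = Σ v_i α_i r_i = 6·8·7 + 4·7·5 + 2·10·4 + 1·5·6 + 9·1·1 = 595 ≡ 1.
  α_i^2 mod 11 = [9, 5, 1, 3, 1].
  S_2 = Σ v_i α_i^2 r_i = 6·9·7 + 4·5·5 + 2·1·4 + 1·3·6 + 9·1·1 = 513 ≡ 7.
  S = (8, 1, 7) ≠ 0, so r is not a codeword (an error is present).
Step 3: locate the error. For a single error e at position i, S_ℓ = v_i·e·α_i^ℓ, so α_err = S_1/S_0.
  S_0^{−1} = 8^{−1} = 7 (mod 11), so α_err = 1·7 = 7 ≡ 7 = α_2. Error position i = 2.
  Consistency check: S_2/S_1 = 7·1 = 7 ≡ 7 = α_err ✓ (single-error assumption holds).
Step 4: error magnitude e = S_0/v_2 = S_0·∏_{j≠2}(α_2 − α_j) = 8·3 = 24 ≡ 2 (mod 11).
Step 5: correct position 2: c_2 = r_2 − e = 5 − 2 ≡ 3 (mod 11). Hence c = [7, 3, 4, 6, 1].
  Check: interpolating c through the α_i gives m(x) = 8 + 4·x (degree < 2) with m(α_i) = c_i for every i, so c is indeed a codeword.


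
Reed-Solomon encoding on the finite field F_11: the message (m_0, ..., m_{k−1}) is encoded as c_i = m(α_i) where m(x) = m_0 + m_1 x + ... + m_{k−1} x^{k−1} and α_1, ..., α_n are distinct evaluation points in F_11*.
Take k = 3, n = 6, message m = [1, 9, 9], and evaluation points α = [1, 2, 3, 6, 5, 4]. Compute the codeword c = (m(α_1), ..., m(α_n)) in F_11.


c = [8, 0, 10, 5, 7, 5]

Message polynomial: m(x) = 1 + 9·x + 9·x^2 (mod 11).
For each evaluation point α_i, compute m(α_i) mod 11:
  α_1 = 1: Horner steps 9 → 7 → 8, so m(1) = 8.
  α_2 = 2: Horner steps 9 → 5 → 0, so m(2) = 0.
  α_3 = 3: Horner steps 9 → 3 → 10, so m(3) = 10.
  α_4 = 6: Horner steps 9 → 8 → 5, so m(6) = 5.
  α_5 = 5: Horner steps 9 → 10 → 7, so m(5) = 7.
  α_6 = 4: Horner steps 9 → 1 → 5, so m(4) = 5.
Codeword c = [8, 0, 10, 5, 7, 5] ∈ F_11^6.


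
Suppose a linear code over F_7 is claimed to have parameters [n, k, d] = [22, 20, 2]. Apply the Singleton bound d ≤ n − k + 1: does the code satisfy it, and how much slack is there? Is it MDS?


Singleton RHS = n − k + 1 = 3, slack = 1, bound satisfied, not MDS.

Singleton bound: d ≤ n − k + 1.
Here n = 22, k = 20, so n − k + 1 = 3.
Given d = 2, check d ≤ 3: YES.
Slack = (n − k + 1) − d = 1.
The code is NOT MDS (slack = 1 > 0).
Description: the claimed parameters are [22, 20, 2]_7; such a code would be non-MDS.


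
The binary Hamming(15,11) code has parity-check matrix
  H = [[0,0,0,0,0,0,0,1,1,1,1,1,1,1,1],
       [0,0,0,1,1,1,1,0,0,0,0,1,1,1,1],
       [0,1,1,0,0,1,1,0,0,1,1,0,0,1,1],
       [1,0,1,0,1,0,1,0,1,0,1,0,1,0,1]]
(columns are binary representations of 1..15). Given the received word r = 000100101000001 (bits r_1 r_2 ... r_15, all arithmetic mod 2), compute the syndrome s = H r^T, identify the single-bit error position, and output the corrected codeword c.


s = (0, 1, 0, 1)^T, error position = 5, corrected codeword c = 000110101000001

Compute s = H r^T mod 2 one row at a time:
  s_1 = 0 + 1 + 0 + 0 + 0 + 0 + 0 + 1 = 2 ≡ 0 (mod 2).
  s_2 = 1 + 0 + 0 + 1 + 0 + 0 + 0 + 1 = 3 ≡ 1 (mod 2).
  s_3 = 0 + 0 + 0 + 1 + 0 + 0 + 0 + 1 = 2 ≡ 0 (mod 2).
  s_4 = 0 + 0 + 0 + 1 + 1 + 0 + 0 + 1 = 3 ≡ 1 (mod 2).
s = (0, 1, 0, 1)^T — this equals column 5 of H (binary 0101), so error is at position 5.
Correct: flip bit 5 of r = 000100101000001 to get c = 000110101000001.


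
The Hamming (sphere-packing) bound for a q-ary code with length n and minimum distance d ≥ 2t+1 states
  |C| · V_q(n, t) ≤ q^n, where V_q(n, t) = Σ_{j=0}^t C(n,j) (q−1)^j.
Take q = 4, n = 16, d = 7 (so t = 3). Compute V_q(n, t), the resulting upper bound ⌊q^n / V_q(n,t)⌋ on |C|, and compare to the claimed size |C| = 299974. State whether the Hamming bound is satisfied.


V_q(n, t) = 16249, q^n = 4294967296, Hamming bound = 264321, |C| = 299974 > bound (violated).

Step 1: Compute V_q(n, t) = Σ_{j=0}^3 C(n, j) (q−1)^j.
  j = 0: C(16,0)·(3)^0 = 1·1 = 1.
  j = 1: C(16,1)·(3)^1 = 16·3 = 48.
  j = 2: C(16,2)·(3)^2 = 120·9 = 1080.
  j = 3: C(16,3)·(3)^3 = 560·27 = 15120.
  V_q(n, t) = 1 + 48 + 1080 + 15120 = 16249.
Step 2: q^n = 4^16 = 4294967296.
Step 3: Hamming bound ⌊q^n / V_q(n,t)⌋ = ⌊4294967296/16249⌋ = 264321.
Step 4: Compare |C| = 299974 to 264321: violated.
The claimed |C| lies above the Hamming bound, so no 4-ary code of length 16 with d ≥ 7 can have 299974 codewords.


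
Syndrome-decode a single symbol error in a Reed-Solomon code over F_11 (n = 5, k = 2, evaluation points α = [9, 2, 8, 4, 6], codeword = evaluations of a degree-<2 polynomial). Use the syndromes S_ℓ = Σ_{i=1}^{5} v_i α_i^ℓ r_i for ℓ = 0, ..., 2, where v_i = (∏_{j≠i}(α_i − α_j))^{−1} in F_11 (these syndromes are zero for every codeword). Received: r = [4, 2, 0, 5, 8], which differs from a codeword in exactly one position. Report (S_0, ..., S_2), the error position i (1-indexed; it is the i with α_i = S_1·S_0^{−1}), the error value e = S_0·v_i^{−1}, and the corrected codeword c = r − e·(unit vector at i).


S = (5, 1, 9), error at position 1, error magnitude e = 8, c = [7, 2, 0, 5, 8].

Step 1: column multipliers v_i = (∏_{j≠i}(α_i − α_j))^{−1} mod 11.
  i = 1 (α = 9): (9−2)(9−8)(9−4)(9−6) = 7·1·5·3 = 105 ≡ 6, so v_1 = 6^{−1} = 2 (mod 11).
  i = 2 (α = 2): (2−9)(2−8)(2−4)(2−6) = (−7)·(−6)·(−2)·(−4) = 336 ≡ 6, so v_2 = 6^{−1} = 2 (mod 11).
  i = 3 (α = 8): (8−9)(8−2)(8−4)(8−6) = (−1)·6·4·2 = −48 ≡ 7, so v_3 = 7^{−1} = 8 (mod 11).
  i = 4 (α = 4): (4−9)(4−2)(4−8)(4−6) = (−5)·2·(−4)·(−2) = −80 ≡ 8, so v_4 = 8^{−1} = 7 (mod 11).
  i = 5 (α = 6): (6−9)(6−2)(6−8)(6−4) = (−3)·4·(−2)·2 = 48 ≡ 4, so v_5 = 4^{−1} = 3 (mod 11).
  v = [2, 2, 8, 7, 3].
Step 2: syndromes of r = [4, 2, 0, 5, 8] (all sums mod 11).
  S_0 = Σ v_i r_i = 2·4 + 2·2 + 8·0 + 7·5 + 3·8 = 71 ≡ 5.
  S_1 = Σ v_i α_i r_i = 2·9·4 + 2·2·2 + 8·8·0 + 7·4·5 + 3·6·8 = 364 ≡ 1.
  α_i^2 mod 11 = [4, 4, 9, 5, 3].
  S_2 = Σ v_i α_i^2 r_i = 2·4·4 + 2·4·2 + 8·9·0 + 7·5·5 + 3·3·8 = 295 ≡ 9.
  S = (5, 1, 9) ≠ 0, so r is not a codeword (an error is present).
Step 3: locate the error. For a single error e at position i, S_ℓ = v_i·e·α_i^ℓ, so α_err = S_1/S_0.
  S_0^{−1} = 5^{−1} = 9 (mod 11), so α_err = 1·9 = 9 ≡ 9 = α_1. Error position i = 1.
  Consistency check: S_2/S_1 = 9·1 = 9 ≡ 9 = α_err ✓ (single-error assumption holds).
Step 4: error magnitude e = S_0/v_1 = S_0·∏_{j≠1}(α_1 − α_j) = 5·6 = 30 ≡ 8 (mod 11).
Step 5: correct position 1: c_1 = r_1 − e = 4 − 8 ≡ 7 (mod 11). Hence c = [7, 2, 0, 5, 8].
  Check: interpolating c through the α_i gives m(x) = 10 + 7·x (degree < 2) with m(α_i) = c_i for every i, so c is indeed a codeword.


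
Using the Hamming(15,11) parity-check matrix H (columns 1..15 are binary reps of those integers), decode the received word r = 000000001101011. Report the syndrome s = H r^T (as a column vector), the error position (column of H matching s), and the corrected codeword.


s = (1, 1, 1, 0)^T, error position = 14, corrected codeword c = 000000001101001

Compute s = H r^T mod 2 one row at a time:
  s_1 = 0 + 1 + 1 + 0 + 1 + 0 + 1 + 1 = 5 ≡ 1 (mod 2).
  s_2 = 0 + 0 + 0 + 0 + 1 + 0 + 1 + 1 = 3 ≡ 1 (mod 2).
  s_3 = 0 + 0 + 0 + 0 + 1 + 0 + 1 + 1 = 3 ≡ 1 (mod 2).
  s_4 = 0 + 0 + 0 + 0 + 1 + 0 + 0 + 1 = 2 ≡ 0 (mod 2).
s = (1, 1, 1, 0)^T — this equals column 14 of H (binary 1110), so error is at position 14.
Correct: flip bit 14 of r = 000000001101011 to get c = 000000001101001.


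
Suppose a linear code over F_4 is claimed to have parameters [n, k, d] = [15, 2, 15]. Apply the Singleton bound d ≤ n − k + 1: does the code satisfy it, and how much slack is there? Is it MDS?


Singleton RHS = n − k + 1 = 14, slack = -1, bound violated (no such code; not MDS).

Singleton bound: d ≤ n − k + 1.
Here n = 15, k = 2, so n − k + 1 = 14.
Given d = 15, check d ≤ 14: NO.
Slack = (n − k + 1) − d = -1.
The slack is negative: d = 15 exceeds n − k + 1 = 14 by 1, so the Singleton bound is violated and no linear [15, 2, 15]_4 code can exist. In particular it is not MDS (MDS requires d = n − k + 1 exactly).
Description: the claimed parameters are [15, 2, 15]_4; such a code would be impossible (violates the Singleton bound).


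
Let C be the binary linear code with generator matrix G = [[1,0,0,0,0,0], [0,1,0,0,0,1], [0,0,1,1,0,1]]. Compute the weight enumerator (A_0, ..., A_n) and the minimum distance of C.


Weight distribution: A_0 = 1, A_1 = 1, A_2 = 1, A_3 = 3, A_4 = 2. Minimum distance d = 1.

Enumerate all 2^3 = 8 messages m ∈ F_2^3.
For each, compute codeword c = mG in F_2^6, then tally its weight.
  m = 000 → c = 000000, weight = 0.
  m = 100 → c = 100000, weight = 1.
  m = 010 → c = 010001, weight = 2.
  m = 110 → c = 110001, weight = 3.
  m = 001 → c = 001101, weight = 3.
  m = 101 → c = 101101, weight = 4.
  m = 011 → c = 011100, weight = 3.
  m = 111 → c = 111100, weight = 4.
Tally weights:
  weight 0: 1 codewords.
  weight 1: 1 codewords.
  weight 2: 1 codewords.
  weight 3: 3 codewords.
  weight 4: 2 codewords.
Minimum distance d = smallest w > 0 with A_w > 0 = 1.
Sanity: Σ A_w = 8 = 2^3 = 8 ✓.


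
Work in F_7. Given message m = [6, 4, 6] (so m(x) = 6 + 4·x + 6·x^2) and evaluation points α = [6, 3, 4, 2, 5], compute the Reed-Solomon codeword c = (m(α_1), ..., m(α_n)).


c = [1, 2, 6, 3, 1]

Message polynomial: m(x) = 6 + 4·x + 6·x^2 (mod 7).
For each evaluation point α_i, compute m(α_i) mod 7:
  α_1 = 6: Horner steps 6 → 5 → 1, so m(6) = 1.
  α_2 = 3: Horner steps 6 → 1 → 2, so m(3) = 2.
  α_3 = 4: Horner steps 6 → 0 → 6, so m(4) = 6.
  α_4 = 2: Horner steps 6 → 2 → 3, so m(2) = 3.
  α_5 = 5: Horner steps 6 → 6 → 1, so m(5) = 1.
Codeword c = [1, 2, 6, 3, 1] ∈ F_7^5.


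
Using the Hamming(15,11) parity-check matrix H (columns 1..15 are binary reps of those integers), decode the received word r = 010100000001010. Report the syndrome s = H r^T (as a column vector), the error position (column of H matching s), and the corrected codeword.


s = (0, 1, 0, 0)^T, error position = 4, corrected codeword c = 010000000001010

Compute s = H r^T mod 2 one row at a time:
  s_1 = 0 + 0 + 0 + 0 + 1 + 0 + 1 + 0 = 2 ≡ 0 (mod 2).
  s_2 = 1 + 0 + 0 + 0 + 1 + 0 + 1 + 0 = 3 ≡ 1 (mod 2).
  s_3 = 1 + 0 + 0 + 0 + 0 + 0 + 1 + 0 = 2 ≡ 0 (mod 2).
  s_4 = 0 + 0 + 0 + 0 + 0 + 0 + 0 + 0 = 0 ≡ 0 (mod 2).
s = (0, 1, 0, 0)^T — this equals column 4 of H (binary 0100), so error is at position 4.
Correct: flip bit 4 of r = 010100000001010 to get c = 010000000001010.


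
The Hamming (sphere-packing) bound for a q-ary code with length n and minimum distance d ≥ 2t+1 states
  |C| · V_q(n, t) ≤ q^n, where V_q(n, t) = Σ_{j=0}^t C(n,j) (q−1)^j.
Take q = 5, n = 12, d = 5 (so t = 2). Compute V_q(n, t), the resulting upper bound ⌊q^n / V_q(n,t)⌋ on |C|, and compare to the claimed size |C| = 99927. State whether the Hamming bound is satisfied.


V_q(n, t) = 1105, q^n = 244140625, Hamming bound = 220941, |C| = 99927 ≤ bound (satisfied).

Step 1: Compute V_q(n, t) = Σ_{j=0}^2 C(n, j) (q−1)^j.
  j = 0: C(12,0)·(4)^0 = 1·1 = 1.
  j = 1: C(12,1)·(4)^1 = 12·4 = 48.
  j = 2: C(12,2)·(4)^2 = 66·16 = 1056.
  V_q(n, t) = 1 + 48 + 1056 = 1105.
Step 2: q^n = 5^12 = 244140625.
Step 3: Hamming bound ⌊q^n / V_q(n,t)⌋ = ⌊244140625/1105⌋ = 220941.
Step 4: Compare |C| = 99927 to 220941: satisfied.
The claimed |C| lies below the Hamming bound.


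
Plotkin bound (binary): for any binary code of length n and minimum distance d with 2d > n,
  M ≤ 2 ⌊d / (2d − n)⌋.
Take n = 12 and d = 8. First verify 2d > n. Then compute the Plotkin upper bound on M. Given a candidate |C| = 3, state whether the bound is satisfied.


Plotkin bound M ≤ 4; given |C| = 3 ≤ bound (satisfied).

Check applicability: 2d = 16, n = 12.
2d − n = 4 > 0, so Plotkin applies.
Compute d/(2d−n) = 8/4 ≈ 2.0000.
⌊d/(2d−n)⌋ = 2.
Plotkin bound: M ≤ 2·2 = 4.
Given |C| = 3, check: satisfied.
This |C| is below the Plotkin bound.


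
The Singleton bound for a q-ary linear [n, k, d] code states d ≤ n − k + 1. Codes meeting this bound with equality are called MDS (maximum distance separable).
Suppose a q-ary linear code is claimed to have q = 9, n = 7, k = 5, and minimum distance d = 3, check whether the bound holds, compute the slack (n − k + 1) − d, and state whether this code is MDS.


Singleton RHS = n − k + 1 = 3, slack = 0, bound satisfied, MDS.

Singleton bound: d ≤ n − k + 1.
Here n = 7, k = 5, so n − k + 1 = 3.
Given d = 3, check d ≤ 3: YES.
Slack = (n − k + 1) − d = 0.
The code is MDS (slack = 0).
Description: the claimed parameters are [7, 5, 3]_9; such a code would be MDS (meets Singleton bound).


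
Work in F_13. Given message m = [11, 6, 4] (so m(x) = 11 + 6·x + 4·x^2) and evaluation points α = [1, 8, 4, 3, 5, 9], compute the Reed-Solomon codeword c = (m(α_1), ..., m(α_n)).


c = [8, 3, 8, 0, 11, 12]

Message polynomial: m(x) = 11 + 6·x + 4·x^2 (mod 13).
For each evaluation point α_i, compute m(α_i) mod 13:
  α_1 = 1: Horner steps 4 → 10 → 8, so m(1) = 8.
  α_2 = 8: Horner steps 4 → 12 → 3, so m(8) = 3.
  α_3 = 4: Horner steps 4 → 9 → 8, so m(4) = 8.
  α_4 = 3: Horner steps 4 → 5 → 0, so m(3) = 0.
  α_5 = 5: Horner steps 4 → 0 → 11, so m(5) = 11.
  α_6 = 9: Horner steps 4 → 3 → 12, so m(9) = 12.
Codeword c = [8, 3, 8, 0, 11, 12] ∈ F_13^6.


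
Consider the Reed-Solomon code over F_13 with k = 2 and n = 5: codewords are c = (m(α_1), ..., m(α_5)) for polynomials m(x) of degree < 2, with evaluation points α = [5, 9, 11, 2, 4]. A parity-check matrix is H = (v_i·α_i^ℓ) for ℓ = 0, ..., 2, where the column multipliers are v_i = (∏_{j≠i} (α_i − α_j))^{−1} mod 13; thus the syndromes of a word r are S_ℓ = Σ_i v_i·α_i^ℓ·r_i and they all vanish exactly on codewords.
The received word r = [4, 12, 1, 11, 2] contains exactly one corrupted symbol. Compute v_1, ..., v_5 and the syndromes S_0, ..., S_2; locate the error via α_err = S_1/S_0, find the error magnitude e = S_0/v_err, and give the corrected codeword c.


S = (12, 2, 9), error at position 3, error magnitude e = 11, c = [4, 12, 3, 11, 2].

Step 1: column multipliers v_i = (∏_{j≠i}(α_i − α_j))^{−1} mod 13.
  i = 1 (α = 5): (5−9)(5−11)(5−2)(5−4) = (−4)·(−6)·3·1 = 72 ≡ 7, so v_1 = 7^{−1} = 2 (mod 13).
  i = 2 (α = 9): (9−5)(9−11)(9−2)(9−4) = 4·(−2)·7·5 = −280 ≡ 6, so v_2 = 6^{−1} = 11 (mod 13).
  i = 3 (α = 11): (11−5)(11−9)(11−2)(11−4) = 6·2·9·7 = 756 ≡ 2, so v_3 = 2^{−1} = 7 (mod 13).
  i = 4 (α = 2): (2−5)(2−9)(2−11)(2−4) = (−3)·(−7)·(−9)·(−2) = 378 ≡ 1, so v_4 = 1^{−1} = 1 (mod 13).
  i = 5 (α = 4): (4−5)(4−9)(4−11)(4−2) = (−1)·(−5)·(−7)·2 = −70 ≡ 8, so v_5 = 8^{−1} = 5 (mod 13).
  v = [2, 11, 7, 1, 5].
Step 2: syndromes of r = [4, 12, 1, 11, 2] (all sums mod 13).
  S_0 = Σ v_i r_i = 2·4 + 11·12 + 7·1 + 1·11 + 5·2 = 168 ≡ 12.
  S_1 = Σ v_i α_i r_i = 2·5·4 + 11·9·12 + 7·11·1 + 1·2·11 + 5·4·2 = 1367 ≡ 2.
  α_i^2 mod 13 = [12, 3, 4, 4, 3].
  S_2 = Σ v_i α_i^2 r_i = 2·12·4 + 11·3·12 + 7·4·1 + 1·4·11 + 5·3·2 = 594 ≡ 9.
  S = (12, 2, 9) ≠ 0, so r is not a codeword (an error is present).
Step 3: locate the error. For a single error e at position i, S_ℓ = v_i·e·α_i^ℓ, so α_err = S_1/S_0.
  S_0^{−1} = 12^{−1} = 12 (mod 13), so α_err = 2·12 = 24 ≡ 11 = α_3. Error position i = 3.
  Consistency check: S_2/S_1 = 9·7 = 63 ≡ 11 = α_err ✓ (single-error assumption holds).
Step 4: error magnitude e = S_0/v_3 = S_0·∏_{j≠3}(α_3 − α_j) = 12·2 = 24 ≡ 11 (mod 13).
Step 5: correct position 3: c_3 = r_3 − e = 1 − 11 ≡ 3 (mod 13). Hence c = [4, 12, 3, 11, 2].
  Check: interpolating c through the α_i gives m(x) = 7 + 2·x (degree < 2) with m(α_i) = c_i for every i, so c is indeed a codeword.


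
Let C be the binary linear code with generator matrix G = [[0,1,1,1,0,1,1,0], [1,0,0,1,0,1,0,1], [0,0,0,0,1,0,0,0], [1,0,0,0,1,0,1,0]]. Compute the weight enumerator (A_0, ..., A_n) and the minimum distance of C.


Weight distribution: A_0 = 1, A_1 = 1, A_2 = 1, A_3 = 2, A_4 = 3, A_5 = 5, A_6 = 3. Minimum distance d = 1.

Enumerate all 2^4 = 16 messages m ∈ F_2^4.
For each, compute codeword c = mG in F_2^8, then tally its weight.
  m = 0000 → c = 00000000, weight = 0.
  m = 1000 → c = 01110110, weight = 5.
  m = 0100 → c = 10010101, weight = 4.
  m = 1100 → c = 11100011, weight = 5.
  m = 0010 → c = 00001000, weight = 1.
  m = 1010 → c = 01111110, weight = 6.
  m = 0110 → c = 10011101, weight = 5.
  m = 1110 → c = 11101011, weight = 6.
  m = 0001 → c = 10001010, weight = 3.
  m = 1001 → c = 11111100, weight = 6.
  m = 0101 → c = 00011111, weight = 5.
  m = 1101 → c = 01101001, weight = 4.
  m = 0011 → c = 10000010, weight = 2.
  m = 1011 → c = 11110100, weight = 5.
  m = 0111 → c = 00010111, weight = 4.
  m = 1111 → c = 01100001, weight = 3.
Tally weights:
  weight 0: 1 codewords.
  weight 1: 1 codewords.
  weight 2: 1 codewords.
  weight 3: 2 codewords.
  weight 4: 3 codewords.
  weight 5: 5 codewords.
  weight 6: 3 codewords.
Minimum distance d = smallest w > 0 with A_w > 0 = 1.
Sanity: Σ A_w = 16 = 2^4 = 16 ✓.


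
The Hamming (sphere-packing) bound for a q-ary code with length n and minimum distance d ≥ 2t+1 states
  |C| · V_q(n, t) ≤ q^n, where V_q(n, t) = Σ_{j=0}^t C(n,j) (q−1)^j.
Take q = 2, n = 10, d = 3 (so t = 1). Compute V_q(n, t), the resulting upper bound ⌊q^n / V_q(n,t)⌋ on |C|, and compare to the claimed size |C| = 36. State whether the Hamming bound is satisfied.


V_q(n, t) = 11, q^n = 1024, Hamming bound = 93, |C| = 36 ≤ bound (satisfied).

Step 1: Compute V_q(n, t) = Σ_{j=0}^1 C(n, j) (q−1)^j.
  j = 0: C(10,0)·(1)^0 = 1·1 = 1.
  j = 1: C(10,1)·(1)^1 = 10·1 = 10.
  V_q(n, t) = 1 + 10 = 11.
Step 2: q^n = 2^10 = 1024.
Step 3: Hamming bound ⌊q^n / V_q(n,t)⌋ = ⌊1024/11⌋ = 93.
Step 4: Compare |C| = 36 to 93: satisfied.
The claimed |C| lies below the Hamming bound.


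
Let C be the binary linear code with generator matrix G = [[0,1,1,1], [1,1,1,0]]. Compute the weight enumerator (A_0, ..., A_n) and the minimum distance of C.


Weight distribution: A_0 = 1, A_2 = 1, A_3 = 2. Minimum distance d = 2.

Enumerate all 2^2 = 4 messages m ∈ F_2^2.
For each, compute codeword c = mG in F_2^4, then tally its weight.
  m = 00 → c = 0000, weight = 0.
  m = 10 → c = 0111, weight = 3.
  m = 01 → c = 1110, weight = 3.
  m = 11 → c = 1001, weight = 2.
Tally weights:
  weight 0: 1 codewords.
  weight 2: 1 codewords.
  weight 3: 2 codewords.
Minimum distance d = smallest w > 0 with A_w > 0 = 2.
Sanity: Σ A_w = 4 = 2^2 = 4 ✓.


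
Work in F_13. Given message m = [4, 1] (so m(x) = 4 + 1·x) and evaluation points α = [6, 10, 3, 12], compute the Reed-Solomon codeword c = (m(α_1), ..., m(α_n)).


c = [10, 1, 7, 3]

Message polynomial: m(x) = 4 + 1·x (mod 13).
For each evaluation point α_i, compute m(α_i) mod 13:
  α_1 = 6: Horner steps 1 → 10, so m(6) = 10.
  α_2 = 10: Horner steps 1 → 1, so m(10) = 1.
  α_3 = 3: Horner steps 1 → 7, so m(3) = 7.
  α_4 = 12: Horner steps 1 → 3, so m(12) = 3.
Codeword c = [10, 1, 7, 3] ∈ F_13^4.


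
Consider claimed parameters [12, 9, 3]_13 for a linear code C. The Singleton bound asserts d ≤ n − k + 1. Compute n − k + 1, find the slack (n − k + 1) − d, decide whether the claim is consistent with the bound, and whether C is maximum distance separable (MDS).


Singleton RHS = n − k + 1 = 4, slack = 1, bound satisfied, not MDS.

Singleton bound: d ≤ n − k + 1.
Here n = 12, k = 9, so n − k + 1 = 4.
Given d = 3, check d ≤ 4: YES.
Slack = (n − k + 1) − d = 1.
The code is NOT MDS (slack = 1 > 0).
Description: the claimed parameters are [12, 9, 3]_13; such a code would be non-MDS.


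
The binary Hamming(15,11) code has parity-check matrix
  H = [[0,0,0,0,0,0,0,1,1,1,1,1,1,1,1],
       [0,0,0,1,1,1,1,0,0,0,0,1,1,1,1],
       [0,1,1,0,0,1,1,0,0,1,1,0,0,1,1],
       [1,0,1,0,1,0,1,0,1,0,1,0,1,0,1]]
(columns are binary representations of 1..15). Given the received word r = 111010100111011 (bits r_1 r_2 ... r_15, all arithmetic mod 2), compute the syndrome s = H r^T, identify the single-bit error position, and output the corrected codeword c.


s = (1, 1, 1, 0)^T, error position = 14, corrected codeword c = 111010100111001

Compute s = H r^T mod 2 one row at a time:
  s_1 = 0 + 0 + 1 + 1 + 1 + 0 + 1 + 1 = 5 ≡ 1 (mod 2).
  s_2 = 0 + 1 + 0 + 1 + 1 + 0 + 1 + 1 = 5 ≡ 1 (mod 2).
  s_3 = 1 + 1 + 0 + 1 + 1 + 1 + 1 + 1 = 7 ≡ 1 (mod 2).
  s_4 = 1 + 1 + 1 + 1 + 0 + 1 + 0 + 1 = 6 ≡ 0 (mod 2).
s = (1, 1, 1, 0)^T — this equals column 14 of H (binary 1110), so error is at position 14.
Correct: flip bit 14 of r = 111010100111011 to get c = 111010100111001.


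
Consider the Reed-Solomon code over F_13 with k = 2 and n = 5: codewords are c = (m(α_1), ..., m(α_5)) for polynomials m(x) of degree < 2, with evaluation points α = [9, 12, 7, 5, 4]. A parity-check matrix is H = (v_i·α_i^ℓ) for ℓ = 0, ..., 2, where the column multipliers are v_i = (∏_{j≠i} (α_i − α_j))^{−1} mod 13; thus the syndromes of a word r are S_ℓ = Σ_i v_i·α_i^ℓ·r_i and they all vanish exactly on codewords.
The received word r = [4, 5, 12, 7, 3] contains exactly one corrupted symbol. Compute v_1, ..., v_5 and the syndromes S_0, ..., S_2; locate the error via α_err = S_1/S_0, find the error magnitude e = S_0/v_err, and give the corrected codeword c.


S = (6, 11, 5), error at position 5, error magnitude e = 5, c = [4, 5, 12, 7, 11].

Step 1: column multipliers v_i = (∏_{j≠i}(α_i − α_j))^{−1} mod 13.
  i = 1 (α = 9): (9−12)(9−7)(9−5)(9−4) = (−3)·2·4·5 = −120 ≡ 10, so v_1 = 10^{−1} = 4 (mod 13).
  i = 2 (α = 12): (12−9)(12−7)(12−5)(12−4) = 3·5·7·8 = 840 ≡ 8, so v_2 = 8^{−1} = 5 (mod 13).
  i = 3 (α = 7): (7−9)(7−12)(7−5)(7−4) = (−2)·(−5)·2·3 = 60 ≡ 8, so v_3 = 8^{−1} = 5 (mod 13).
  i = 4 (α = 5): (5−9)(5−12)(5−7)(5−4) = (−4)·(−7)·(−2)·1 = −56 ≡ 9, so v_4 = 9^{−1} = 3 (mod 13).
  i = 5 (α = 4): (4−9)(4−12)(4−7)(4−5) = (−5)·(−8)·(−3)·(−1) = 120 ≡ 3, so v_5 = 3^{−1} = 9 (mod 13).
  v = [4, 5, 5, 3, 9].
Step 2: syndromes of r = [4, 5, 12, 7, 3] (all sums mod 13).
  S_0 = Σ v_i r_i = 4·4 + 5·5 + 5·12 + 3·7 + 9·3 = 149 ≡ 6.
  S_1 = Σ v_i α_i r_i = 4·9·4 + 5·12·5 + 5·7·12 + 3·5·7 + 9·4·3 = 1077 ≡ 11.
  α_i^2 mod 13 = [3, 1, 10, 12, 3].
  S_2 = Σ v_i α_i^2 r_i = 4·3·4 + 5·1·5 + 5·10·12 + 3·12·7 + 9·3·3 = 1006 ≡ 5.
  S = (6, 11, 5) ≠ 0, so r is not a codeword (an error is present).
Step 3: locate the error. For a single error e at position i, S_ℓ = v_i·e·α_i^ℓ, so α_err = S_1/S_0.
  S_0^{−1} = 6^{−1} = 11 (mod 13), so α_err = 11·11 = 121 ≡ 4 = α_5. Error position i = 5.
  Consistency check: S_2/S_1 = 5·6 = 30 ≡ 4 = α_err ✓ (single-error assumption holds).
Step 4: error magnitude e = S_0/v_5 = S_0·∏_{j≠5}(α_5 − α_j) = 6·3 = 18 ≡ 5 (mod 13).
Step 5: correct position 5: c_5 = r_5 − e = 3 − 5 ≡ 11 (mod 13). Hence c = [4, 5, 12, 7, 11].
  Check: interpolating c through the α_i gives m(x) = 1 + 9·x (degree < 2) with m(α_i) = c_i for every i, so c is indeed a codeword.


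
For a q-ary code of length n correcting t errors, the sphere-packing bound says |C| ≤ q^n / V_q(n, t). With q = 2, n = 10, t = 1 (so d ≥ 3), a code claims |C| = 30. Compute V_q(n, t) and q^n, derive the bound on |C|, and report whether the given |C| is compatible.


V_q(n, t) = 11, q^n = 1024, Hamming bound = 93, |C| = 30 ≤ bound (satisfied).

Step 1: Compute V_q(n, t) = Σ_{j=0}^1 C(n, j) (q−1)^j.
  j = 0: C(10,0)·(1)^0 = 1·1 = 1.
  j = 1: C(10,1)·(1)^1 = 10·1 = 10.
  V_q(n, t) = 1 + 10 = 11.
Step 2: q^n = 2^10 = 1024.
Step 3: Hamming bound ⌊q^n / V_q(n,t)⌋ = ⌊1024/11⌋ = 93.
Step 4: Compare |C| = 30 to 93: satisfied.
The claimed |C| lies below the Hamming bound.


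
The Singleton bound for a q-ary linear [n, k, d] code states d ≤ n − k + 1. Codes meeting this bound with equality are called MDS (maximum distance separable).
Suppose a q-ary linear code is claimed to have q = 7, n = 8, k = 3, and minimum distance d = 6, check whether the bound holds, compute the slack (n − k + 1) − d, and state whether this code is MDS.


Singleton RHS = n − k + 1 = 6, slack = 0, bound satisfied, MDS.

Singleton bound: d ≤ n − k + 1.
Here n = 8, k = 3, so n − k + 1 = 6.
Given d = 6, check d ≤ 6: YES.
Slack = (n − k + 1) − d = 0.
The code is MDS (slack = 0).
Description: the claimed parameters are [8, 3, 6]_7; such a code would be MDS (meets Singleton bound).


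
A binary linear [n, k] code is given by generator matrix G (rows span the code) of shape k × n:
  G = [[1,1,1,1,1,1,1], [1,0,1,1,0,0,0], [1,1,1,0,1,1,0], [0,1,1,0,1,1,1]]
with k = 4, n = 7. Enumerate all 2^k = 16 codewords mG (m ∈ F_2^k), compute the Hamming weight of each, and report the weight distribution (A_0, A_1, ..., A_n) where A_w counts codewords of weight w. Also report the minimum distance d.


Weight distribution: A_0 = 1, A_1 = 1, A_2 = 3, A_3 = 3, A_4 = 3, A_5 = 3, A_6 = 1, A_7 = 1. Minimum distance d = 1.

Enumerate all 2^4 = 16 messages m ∈ F_2^4.
For each, compute codeword c = mG in F_2^7, then tally its weight.
  m = 0000 → c = 0000000, weight = 0.
  m = 1000 → c = 1111111, weight = 7.
  m = 0100 → c = 1011000, weight = 3.
  m = 1100 → c = 0100111, weight = 4.
  m = 0010 → c = 1110110, weight = 5.
  m = 1010 → c = 0001001, weight = 2.
  m = 0110 → c = 0101110, weight = 4.
  m = 1110 → c = 1010001, weight = 3.
  m = 0001 → c = 0110111, weight = 5.
  m = 1001 → c = 1001000, weight = 2.
  m = 0101 → c = 1101111, weight = 6.
  m = 1101 → c = 0010000, weight = 1.
  m = 0011 → c = 1000001, weight = 2.
  m = 1011 → c = 0111110, weight = 5.
  m = 0111 → c = 0011001, weight = 3.
  m = 1111 → c = 1100110, weight = 4.
Tally weights:
  weight 0: 1 codewords.
  weight 1: 1 codewords.
  weight 2: 3 codewords.
  weight 3: 3 codewords.
  weight 4: 3 codewords.
  weight 5: 3 codewords.
  weight 6: 1 codewords.
  weight 7: 1 codewords.
Minimum distance d = smallest w > 0 with A_w > 0 = 1.
Sanity: Σ A_w = 16 = 2^4 = 16 ✓.


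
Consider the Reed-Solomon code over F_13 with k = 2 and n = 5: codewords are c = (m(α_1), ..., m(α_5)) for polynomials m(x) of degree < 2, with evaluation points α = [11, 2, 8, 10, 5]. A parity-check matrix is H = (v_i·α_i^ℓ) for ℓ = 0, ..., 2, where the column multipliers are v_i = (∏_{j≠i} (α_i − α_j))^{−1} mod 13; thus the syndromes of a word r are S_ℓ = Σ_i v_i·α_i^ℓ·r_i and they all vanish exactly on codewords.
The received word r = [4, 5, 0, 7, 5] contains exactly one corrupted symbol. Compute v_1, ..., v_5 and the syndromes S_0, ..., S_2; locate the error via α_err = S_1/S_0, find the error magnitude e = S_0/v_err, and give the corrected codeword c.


S = (3, 2, 10), error at position 5, error magnitude e = 9, c = [4, 5, 0, 7, 9].

Step 1: column multipliers v_i = (∏_{j≠i}(α_i − α_j))^{−1} mod 13.
  i = 1 (α = 11): (11−2)(11−8)(11−10)(11−5) = 9·3·1·6 = 162 ≡ 6, so v_1 = 6^{−1} = 11 (mod 13).
  i = 2 (α = 2): (2−11)(2−8)(2−10)(2−5) = (−9)·(−6)·(−8)·(−3) = 1296 ≡ 9, so v_2 = 9^{−1} = 3 (mod 13).
  i = 3 (α = 8): (8−11)(8−2)(8−10)(8−5) = (−3)·6·(−2)·3 = 108 ≡ 4, so v_3 = 4^{−1} = 10 (mod 13).
  i = 4 (α = 10): (10−11)(10−2)(10−8)(10−5) = (−1)·8·2·5 = −80 ≡ 11, so v_4 = 11^{−1} = 6 (mod 13).
  i = 5 (α = 5): (5−11)(5−2)(5−8)(5−10) = (−6)·3·(−3)·(−5) = −270 ≡ 3, so v_5 = 3^{−1} = 9 (mod 13).
  v = [11, 3, 10, 6, 9].
Step 2: syndromes of r = [4, 5, 0, 7, 5] (all sums mod 13).
  S_0 = Σ v_i r_i = 11·4 + 3·5 + 10·0 + 6·7 + 9·5 = 146 ≡ 3.
  S_1 = Σ v_i α_i r_i = 11·11·4 + 3·2·5 + 10·8·0 + 6·10·7 + 9·5·5 = 1159 ≡ 2.
  α_i^2 mod 13 = [4, 4, 12, 9, 12].
  S_2 = Σ v_i α_i^2 r_i = 11·4·4 + 3·4·5 + 10·12·0 + 6·9·7 + 9·12·5 = 1154 ≡ 10.
  S = (3, 2, 10) ≠ 0, so r is not a codeword (an error is present).
Step 3: locate the error. For a single error e at position i, S_ℓ = v_i·e·α_i^ℓ, so α_err = S_1/S_0.
  S_0^{−1} = 3^{−1} = 9 (mod 13), so α_err = 2·9 = 18 ≡ 5 = α_5. Error position i = 5.
  Consistency check: S_2/S_1 = 10·7 = 70 ≡ 5 = α_err ✓ (single-error assumption holds).
Step 4: error magnitude e = S_0/v_5 = S_0·∏_{j≠5}(α_5 − α_j) = 3·3 = 9 ≡ 9 (mod 13).
Step 5: correct position 5: c_5 = r_5 − e = 5 − 9 ≡ 9 (mod 13). Hence c = [4, 5, 0, 7, 9].
  Check: interpolating c through the α_i gives m(x) = 11 + 10·x (degree < 2) with m(α_i) = c_i for every i, so c is indeed a codeword.


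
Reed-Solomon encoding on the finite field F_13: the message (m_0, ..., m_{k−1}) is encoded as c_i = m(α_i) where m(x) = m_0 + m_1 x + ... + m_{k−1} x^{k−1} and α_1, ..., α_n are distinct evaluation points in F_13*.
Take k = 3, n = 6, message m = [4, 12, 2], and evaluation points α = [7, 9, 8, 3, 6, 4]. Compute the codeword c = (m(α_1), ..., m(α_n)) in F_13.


c = [4, 1, 7, 6, 5, 6]

Message polynomial: m(x) = 4 + 12·x + 2·x^2 (mod 13).
For each evaluation point α_i, compute m(α_i) mod 13:
  α_1 = 7: Horner steps 2 → 0 → 4, so m(7) = 4.
  α_2 = 9: Horner steps 2 → 4 → 1, so m(9) = 1.
  α_3 = 8: Horner steps 2 → 2 → 7, so m(8) = 7.
  α_4 = 3: Horner steps 2 → 5 → 6, so m(3) = 6.
  α_5 = 6: Horner steps 2 → 11 → 5, so m(6) = 5.
  α_6 = 4: Horner steps 2 → 7 → 6, so m(4) = 6.
Codeword c = [4, 1, 7, 6, 5, 6] ∈ F_13^6.
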